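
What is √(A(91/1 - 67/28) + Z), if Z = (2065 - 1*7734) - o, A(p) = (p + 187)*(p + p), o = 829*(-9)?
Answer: √39696682/28 ≈ 225.02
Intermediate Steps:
o = -7461
A(p) = 2*p*(187 + p) (A(p) = (187 + p)*(2*p) = 2*p*(187 + p))
Z = 1792 (Z = (2065 - 1*7734) - 1*(-7461) = (2065 - 7734) + 7461 = -5669 + 7461 = 1792)
√(A(91/1 - 67/28) + Z) = √(2*(91/1 - 67/28)*(187 + (91/1 - 67/28)) + 1792) = √(2*(91*1 - 67*1/28)*(187 + (91*1 - 67*1/28)) + 1792) = √(2*(91 - 67/28)*(187 + (91 - 67/28)) + 1792) = √(2*(2481/28)*(187 + 2481/28) + 1792) = √(2*(2481/28)*(7717/28) + 1792) = √(19145877/392 + 1792) = √(19848341/392) = √39696682/28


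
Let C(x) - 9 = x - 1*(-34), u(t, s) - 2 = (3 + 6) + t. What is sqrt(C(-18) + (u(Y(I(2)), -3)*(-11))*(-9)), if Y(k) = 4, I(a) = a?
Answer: sqrt(1510) ≈ 38.859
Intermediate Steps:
u(t, s) = 11 + t (u(t, s) = 2 + ((3 + 6) + t) = 2 + (9 + t) = 11 + t)
C(x) = 43 + x (C(x) = 9 + (x - 1*(-34)) = 9 + (x + 34) = 9 + (34 + x) = 43 + x)
sqrt(C(-18) + (u(Y(I(2)), -3)*(-11))*(-9)) = sqrt((43 - 18) + ((11 + 4)*(-11))*(-9)) = sqrt(25 + (15*(-11))*(-9)) = sqrt(25 - 165*(-9)) = sqrt(25 + 1485) = sqrt(1510)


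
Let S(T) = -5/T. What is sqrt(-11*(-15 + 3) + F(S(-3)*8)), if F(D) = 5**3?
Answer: sqrt(257) ≈ 16.031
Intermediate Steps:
F(D) = 125
sqrt(-11*(-15 + 3) + F(S(-3)*8)) = sqrt(-11*(-15 + 3) + 125) = sqrt(-11*(-12) + 125) = sqrt(132 + 125) = sqrt(257)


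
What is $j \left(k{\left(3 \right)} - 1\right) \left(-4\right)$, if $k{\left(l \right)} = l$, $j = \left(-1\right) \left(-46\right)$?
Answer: $-368$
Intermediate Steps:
$j = 46$
$j \left(k{\left(3 \right)} - 1\right) \left(-4\right) = 46 \left(3 - 1\right) \left(-4\right) = 46 \cdot 2 \left(-4\right) = 46 \left(-8\right) = -368$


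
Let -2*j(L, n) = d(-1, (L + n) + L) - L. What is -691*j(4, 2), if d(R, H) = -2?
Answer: -2073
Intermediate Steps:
j(L, n) = 1 + L/2 (j(L, n) = -(-2 - L)/2 = 1 + L/2)
-691*j(4, 2) = -691*(1 + (1/2)*4) = -691*(1 + 2) = -691*3 = -2073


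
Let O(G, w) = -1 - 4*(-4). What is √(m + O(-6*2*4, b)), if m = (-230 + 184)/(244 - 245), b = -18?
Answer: √61 ≈ 7.8102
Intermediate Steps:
O(G, w) = 15 (O(G, w) = -1 + 16 = 15)
m = 46 (m = -46/(-1) = -46*(-1) = 46)
√(m + O(-6*2*4, b)) = √(46 + 15) = √61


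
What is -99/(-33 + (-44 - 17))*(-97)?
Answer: -9603/94 ≈ -102.16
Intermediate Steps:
-99/(-33 + (-44 - 17))*(-97) = -99/(-33 - 61)*(-97) = -99/(-94)*(-97) = -99*(-1/94)*(-97) = (99/94)*(-97) = -9603/94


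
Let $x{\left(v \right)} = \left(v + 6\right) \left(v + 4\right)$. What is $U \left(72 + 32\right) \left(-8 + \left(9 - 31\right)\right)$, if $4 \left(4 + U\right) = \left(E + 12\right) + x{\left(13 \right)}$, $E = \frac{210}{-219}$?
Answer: $- \frac{18109260}{73} \approx -2.4807 \cdot 10^{5}$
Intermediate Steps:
$x{\left(v \right)} = \left(4 + v\right) \left(6 + v\right)$ ($x{\left(v \right)} = \left(6 + v\right) \left(4 + v\right) = \left(4 + v\right) \left(6 + v\right)$)
$E = - \frac{70}{73}$ ($E = 210 \left(- \frac{1}{219}\right) = - \frac{70}{73} \approx -0.9589$)
$U = \frac{23217}{292}$ ($U = -4 + \frac{\left(- \frac{70}{73} + 12\right) + \left(24 + 13^{2} + 10 \cdot 13\right)}{4} = -4 + \frac{\frac{806}{73} + \left(24 + 169 + 130\right)}{4} = -4 + \frac{\frac{806}{73} + 323}{4} = -4 + \frac{1}{4} \cdot \frac{24385}{73} = -4 + \frac{24385}{292} = \frac{23217}{292} \approx 79.51$)
$U \left(72 + 32\right) \left(-8 + \left(9 - 31\right)\right) = \frac{23217 \left(72 + 32\right) \left(-8 + \left(9 - 31\right)\right)}{292} = \frac{23217 \cdot 104 \left(-8 + \left(9 - 31\right)\right)}{292} = \frac{23217 \cdot 104 \left(-8 - 22\right)}{292} = \frac{23217 \cdot 104 \left(-30\right)}{292} = \frac{23217}{292} \left(-3120\right) = - \frac{18109260}{73}$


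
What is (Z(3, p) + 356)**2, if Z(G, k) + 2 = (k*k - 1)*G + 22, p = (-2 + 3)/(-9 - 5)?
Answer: 5345218321/38416 ≈ 1.3914e+5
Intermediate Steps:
p = -1/14 (p = 1/(-14) = 1*(-1/14) = -1/14 ≈ -0.071429)
Z(G, k) = 20 + G*(-1 + k**2) (Z(G, k) = -2 + ((k*k - 1)*G + 22) = -2 + ((k**2 - 1)*G + 22) = -2 + ((-1 + k**2)*G + 22) = -2 + (G*(-1 + k**2) + 22) = -2 + (22 + G*(-1 + k**2)) = 20 + G*(-1 + k**2))
(Z(3, p) + 356)**2 = ((20 - 1*3 + 3*(-1/14)**2) + 356)**2 = ((20 - 3 + 3*(1/196)) + 356)**2 = ((20 - 3 + 3/196) + 356)**2 = (3335/196 + 356)**2 = (73111/196)**2 = 5345218321/38416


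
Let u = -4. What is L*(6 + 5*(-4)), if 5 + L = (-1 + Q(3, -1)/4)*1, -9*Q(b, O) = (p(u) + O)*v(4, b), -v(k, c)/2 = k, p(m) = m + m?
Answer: 112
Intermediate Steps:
p(m) = 2*m
v(k, c) = -2*k
Q(b, O) = -64/9 + 8*O/9 (Q(b, O) = -(2*(-4) + O)*(-2*4)/9 = -(-8 + O)*(-8)/9 = -(64 - 8*O)/9 = -64/9 + 8*O/9)
L = -8 (L = -5 + (-1 + (-64/9 + (8/9)*(-1))/4)*1 = -5 + (-1 + (-64/9 - 8/9)*(1/4))*1 = -5 + (-1 - 8*1/4)*1 = -5 + (-1 - 2)*1 = -5 - 3*1 = -5 - 3 = -8)
L*(6 + 5*(-4)) = -8*(6 + 5*(-4)) = -8*(6 - 20) = -8*(-14) = 112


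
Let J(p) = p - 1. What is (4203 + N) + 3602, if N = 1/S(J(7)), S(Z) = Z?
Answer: 46831/6 ≈ 7805.2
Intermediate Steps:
J(p) = -1 + p
N = ⅙ (N = 1/(-1 + 7) = 1/6 = ⅙ ≈ 0.16667)
(4203 + N) + 3602 = (4203 + ⅙) + 3602 = 25219/6 + 3602 = 46831/6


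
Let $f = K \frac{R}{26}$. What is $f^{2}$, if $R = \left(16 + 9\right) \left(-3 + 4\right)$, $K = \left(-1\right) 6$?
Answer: $\frac{5625}{169} \approx 33.284$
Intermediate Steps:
$K = -6$
$R = 25$ ($R = 25 \cdot 1 = 25$)
$f = - \frac{75}{13}$ ($f = - 6 \cdot \frac{25}{26} = - 6 \cdot 25 \cdot \frac{1}{26} = \left(-6\right) \frac{25}{26} = - \frac{75}{13} \approx -5.7692$)
$f^{2} = \left(- \frac{75}{13}\right)^{2} = \frac{5625}{169}$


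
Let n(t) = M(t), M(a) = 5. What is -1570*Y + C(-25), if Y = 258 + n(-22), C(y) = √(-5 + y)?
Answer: -412910 + I*√30 ≈ -4.1291e+5 + 5.4772*I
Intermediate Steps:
n(t) = 5
Y = 263 (Y = 258 + 5 = 263)
-1570*Y + C(-25) = -1570*263 + √(-5 - 25) = -412910 + √(-30) = -412910 + I*√30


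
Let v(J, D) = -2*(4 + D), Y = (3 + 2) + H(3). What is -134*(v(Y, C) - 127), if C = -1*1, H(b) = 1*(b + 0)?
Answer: 17822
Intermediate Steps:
H(b) = b (H(b) = 1*b = b)
Y = 8 (Y = (3 + 2) + 3 = 5 + 3 = 8)
C = -1
v(J, D) = -8 - 2*D
-134*(v(Y, C) - 127) = -134*((-8 - 2*(-1)) - 127) = -134*((-8 + 2) - 127) = -134*(-6 - 127) = -134*(-133) = 17822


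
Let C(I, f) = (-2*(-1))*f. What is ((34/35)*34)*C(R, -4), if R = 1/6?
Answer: -9248/35 ≈ -264.23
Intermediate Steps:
R = ⅙ ≈ 0.16667
C(I, f) = 2*f
((34/35)*34)*C(R, -4) = ((34/35)*34)*(2*(-4)) = ((34*(1/35))*34)*(-8) = ((34/35)*34)*(-8) = (1156/35)*(-8) = -9248/35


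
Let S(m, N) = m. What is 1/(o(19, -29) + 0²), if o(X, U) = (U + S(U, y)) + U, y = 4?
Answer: -1/87 ≈ -0.011494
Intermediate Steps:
o(X, U) = 3*U (o(X, U) = (U + U) + U = 2*U + U = 3*U)
1/(o(19, -29) + 0²) = 1/(3*(-29) + 0²) = 1/(-87 + 0) = 1/(-87) = -1/87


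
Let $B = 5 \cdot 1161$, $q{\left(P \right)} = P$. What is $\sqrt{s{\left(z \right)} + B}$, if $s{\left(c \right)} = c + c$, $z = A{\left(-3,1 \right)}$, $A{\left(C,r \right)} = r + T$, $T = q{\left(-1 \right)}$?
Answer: $3 \sqrt{645} \approx 76.191$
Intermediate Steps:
$T = -1$
$A{\left(C,r \right)} = -1 + r$ ($A{\left(C,r \right)} = r - 1 = -1 + r$)
$z = 0$ ($z = -1 + 1 = 0$)
$s{\left(c \right)} = 2 c$
$B = 5805$
$\sqrt{s{\left(z \right)} + B} = \sqrt{2 \cdot 0 + 5805} = \sqrt{0 + 5805} = \sqrt{5805} = 3 \sqrt{645}$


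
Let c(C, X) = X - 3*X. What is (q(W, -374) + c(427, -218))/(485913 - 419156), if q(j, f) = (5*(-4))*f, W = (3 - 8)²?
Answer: 7916/66757 ≈ 0.11858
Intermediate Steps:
c(C, X) = -2*X
W = 25 (W = (-5)² = 25)
q(j, f) = -20*f
(q(W, -374) + c(427, -218))/(485913 - 419156) = (-20*(-374) - 2*(-218))/(485913 - 419156) = (7480 + 436)/66757 = 7916*(1/66757) = 7916/66757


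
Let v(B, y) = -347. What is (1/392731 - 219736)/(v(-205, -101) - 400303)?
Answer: 5753142601/10489845010 ≈ 0.54845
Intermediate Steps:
(1/392731 - 219736)/(v(-205, -101) - 400303) = (1/392731 - 219736)/(-347 - 400303) = (1/392731 - 219736)/(-400650) = -86297139015/392731*(-1/400650) = 5753142601/10489845010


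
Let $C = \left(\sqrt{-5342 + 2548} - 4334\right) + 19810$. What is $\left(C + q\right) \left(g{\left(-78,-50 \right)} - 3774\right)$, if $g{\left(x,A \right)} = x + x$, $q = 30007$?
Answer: $-178748190 - 3930 i \sqrt{2794} \approx -1.7875 \cdot 10^{8} - 2.0773 \cdot 10^{5} i$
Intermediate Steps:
$g{\left(x,A \right)} = 2 x$
$C = 15476 + i \sqrt{2794}$ ($C = \left(\sqrt{-2794} - 4334\right) + 19810 = \left(i \sqrt{2794} - 4334\right) + 19810 = \left(-4334 + i \sqrt{2794}\right) + 19810 = 15476 + i \sqrt{2794} \approx 15476.0 + 52.858 i$)
$\left(C + q\right) \left(g{\left(-78,-50 \right)} - 3774\right) = \left(\left(15476 + i \sqrt{2794}\right) + 30007\right) \left(2 \left(-78\right) - 3774\right) = \left(45483 + i \sqrt{2794}\right) \left(-156 - 3774\right) = \left(45483 + i \sqrt{2794}\right) \left(-3930\right) = -178748190 - 3930 i \sqrt{2794}$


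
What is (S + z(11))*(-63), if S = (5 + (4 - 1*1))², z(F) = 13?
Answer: -4851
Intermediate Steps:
S = 64 (S = (5 + (4 - 1))² = (5 + 3)² = 8² = 64)
(S + z(11))*(-63) = (64 + 13)*(-63) = 77*(-63) = -4851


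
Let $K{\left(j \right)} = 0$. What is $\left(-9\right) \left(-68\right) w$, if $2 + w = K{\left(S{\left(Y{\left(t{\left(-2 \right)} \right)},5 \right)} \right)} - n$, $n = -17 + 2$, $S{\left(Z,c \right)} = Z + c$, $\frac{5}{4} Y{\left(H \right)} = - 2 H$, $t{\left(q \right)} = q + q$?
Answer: $7956$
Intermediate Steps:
$t{\left(q \right)} = 2 q$
$Y{\left(H \right)} = - \frac{8 H}{5}$ ($Y{\left(H \right)} = \frac{4 \left(- 2 H\right)}{5} = - \frac{8 H}{5}$)
$n = -15$
$w = 13$ ($w = -2 + \left(0 - -15\right) = -2 + \left(0 + 15\right) = -2 + 15 = 13$)
$\left(-9\right) \left(-68\right) w = \left(-9\right) \left(-68\right) 13 = 612 \cdot 13 = 7956$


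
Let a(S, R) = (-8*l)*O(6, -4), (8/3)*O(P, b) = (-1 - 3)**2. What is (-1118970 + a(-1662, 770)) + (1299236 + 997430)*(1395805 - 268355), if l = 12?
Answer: 2589374962154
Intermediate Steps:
O(P, b) = 6 (O(P, b) = 3*(-1 - 3)**2/8 = (3/8)*(-4)**2 = (3/8)*16 = 6)
a(S, R) = -576 (a(S, R) = -8*12*6 = -96*6 = -576)
(-1118970 + a(-1662, 770)) + (1299236 + 997430)*(1395805 - 268355) = (-1118970 - 576) + (1299236 + 997430)*(1395805 - 268355) = -1119546 + 2296666*1127450 = -1119546 + 2589376081700 = 2589374962154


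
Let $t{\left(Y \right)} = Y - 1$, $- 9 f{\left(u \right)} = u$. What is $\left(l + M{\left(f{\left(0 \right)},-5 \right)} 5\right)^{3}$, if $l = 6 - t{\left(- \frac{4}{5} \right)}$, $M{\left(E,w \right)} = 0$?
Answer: $\frac{59319}{125} \approx 474.55$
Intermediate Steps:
$f{\left(u \right)} = - \frac{u}{9}$
$t{\left(Y \right)} = -1 + Y$
$l = \frac{39}{5}$ ($l = 6 - \left(-1 - \frac{4}{5}\right) = 6 - - \frac{9}{5} = 6 + \frac{9}{5} = \frac{39}{5} \approx 7.8$)
$\left(l + M{\left(f{\left(0 \right)},-5 \right)} 5\right)^{3} = \left(\frac{39}{5} + 0 \cdot 5\right)^{3} = \left(\frac{39}{5} + 0\right)^{3} = \left(\frac{39}{5}\right)^{3} = \frac{59319}{125}$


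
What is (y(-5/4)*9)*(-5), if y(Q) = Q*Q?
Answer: -1125/16 ≈ -70.313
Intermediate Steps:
y(Q) = Q²
(y(-5/4)*9)*(-5) = ((-5/4)²*9)*(-5) = ((25/16)*9)*(-5) = (225/16)*(-5) = -1125/16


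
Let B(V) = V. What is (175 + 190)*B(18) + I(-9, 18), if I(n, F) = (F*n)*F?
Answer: 3654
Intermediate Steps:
I(n, F) = n*F**2
(175 + 190)*B(18) + I(-9, 18) = (175 + 190)*18 - 9*18**2 = 365*18 - 9*324 = 6570 - 2916 = 3654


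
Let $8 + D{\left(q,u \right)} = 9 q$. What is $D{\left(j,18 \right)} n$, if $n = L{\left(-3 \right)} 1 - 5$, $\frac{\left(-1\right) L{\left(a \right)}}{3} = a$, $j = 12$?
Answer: $400$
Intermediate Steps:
$L{\left(a \right)} = - 3 a$
$D{\left(q,u \right)} = -8 + 9 q$
$n = 4$ ($n = \left(-3\right) \left(-3\right) 1 - 5 = 9 \cdot 1 - 5 = 9 - 5 = 4$)
$D{\left(j,18 \right)} n = \left(-8 + 9 \cdot 12\right) 4 = \left(-8 + 108\right) 4 = 100 \cdot 4 = 400$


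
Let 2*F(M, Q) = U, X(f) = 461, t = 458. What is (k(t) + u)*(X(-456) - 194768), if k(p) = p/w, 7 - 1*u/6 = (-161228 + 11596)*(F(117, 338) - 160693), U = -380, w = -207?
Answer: 1936526410684386004/69 ≈ 2.8066e+16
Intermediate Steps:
F(M, Q) = -190 (F(M, Q) = (1/2)*(-380) = -190)
u = -144439470294 (u = 42 - 6*(-161228 + 11596)*(-190 - 160693) = 42 - (-897792)*(-160883) = 42 - 6*24073245056 = 42 - 144439470336 = -144439470294)
k(p) = -p/207 (k(p) = p/(-207) = p*(-1/207) = -p/207)
(k(t) + u)*(X(-456) - 194768) = (-1/207*458 - 144439470294)*(461 - 194768) = (-458/207 - 144439470294)*(-194307) = -29898970351316/207*(-194307) = 1936526410684386004/69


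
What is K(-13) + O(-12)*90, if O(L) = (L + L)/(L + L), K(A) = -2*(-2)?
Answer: 94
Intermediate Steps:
K(A) = 4
O(L) = 1 (O(L) = (2*L)/((2*L)) = (2*L)*(1/(2*L)) = 1)
K(-13) + O(-12)*90 = 4 + 1*90 = 4 + 90 = 94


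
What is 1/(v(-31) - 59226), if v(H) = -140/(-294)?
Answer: -21/1243736 ≈ -1.6885e-5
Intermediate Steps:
v(H) = 10/21 (v(H) = -140*(-1/294) = 10/21)
1/(v(-31) - 59226) = 1/(10/21 - 59226) = 1/(-1243736/21) = -21/1243736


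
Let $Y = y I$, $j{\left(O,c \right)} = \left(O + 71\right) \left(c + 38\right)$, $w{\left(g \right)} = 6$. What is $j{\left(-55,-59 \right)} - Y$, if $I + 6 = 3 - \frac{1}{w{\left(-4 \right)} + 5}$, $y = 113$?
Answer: $\frac{146}{11} \approx 13.273$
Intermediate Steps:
$I = - \frac{34}{11}$ ($I = -6 + \left(3 - \frac{1}{6 + 5}\right) = -6 + \left(3 - \frac{1}{11}\right) = -6 + \frac{32}{11} = - \frac{34}{11} \approx -3.0909$)
$j{\left(O,c \right)} = \left(38 + c\right) \left(71 + O\right)$ ($j{\left(O,c \right)} = \left(71 + O\right) \left(38 + c\right) = \left(38 + c\right) \left(71 + O\right)$)
$Y = - \frac{3842}{11}$ ($Y = 113 \left(- \frac{34}{11}\right) = - \frac{3842}{11} \approx -349.27$)
$j{\left(-55,-59 \right)} - Y = \left(2698 + 38 \left(-55\right) + 71 \left(-59\right) - -3245\right) - - \frac{3842}{11} = \left(2698 - 2090 - 4189 + 3245\right) + \frac{3842}{11} = -336 + \frac{3842}{11} = \frac{146}{11}$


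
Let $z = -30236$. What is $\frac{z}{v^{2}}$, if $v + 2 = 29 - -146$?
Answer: $- \frac{30236}{29929} \approx -1.0103$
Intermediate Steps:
$v = 173$ ($v = -2 + \left(29 - -146\right) = -2 + \left(29 + 146\right) = -2 + 175 = 173$)
$\frac{z}{v^{2}} = - \frac{30236}{173^{2}} = - \frac{30236}{29929}$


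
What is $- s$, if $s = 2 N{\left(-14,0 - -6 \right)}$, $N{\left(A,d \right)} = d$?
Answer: $-12$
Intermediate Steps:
$s = 12$ ($s = 2 \left(0 - -6\right) = 2 \left(0 + 6\right) = 2 \cdot 6 = 12$)
$- s = \left(-1\right) 12 = -12$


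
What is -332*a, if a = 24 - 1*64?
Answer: 13280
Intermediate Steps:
a = -40 (a = 24 - 64 = -40)
-332*a = -332*(-40) = 13280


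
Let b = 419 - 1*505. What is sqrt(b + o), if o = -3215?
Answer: I*sqrt(3301) ≈ 57.454*I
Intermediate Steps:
b = -86 (b = 419 - 505 = -86)
sqrt(b + o) = sqrt(-86 - 3215) = sqrt(-3301) = I*sqrt(3301)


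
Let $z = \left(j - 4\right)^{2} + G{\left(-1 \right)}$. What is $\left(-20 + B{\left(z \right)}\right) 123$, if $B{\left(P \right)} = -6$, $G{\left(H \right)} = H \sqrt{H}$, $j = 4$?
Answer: $-3198$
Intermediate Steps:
$G{\left(H \right)} = H^{\frac{3}{2}}$
$z = - i$ ($z = \left(4 - 4\right)^{2} + \left(-1\right)^{\frac{3}{2}} = 0^{2} - i = 0 - i = - i \approx - 1.0 i$)
$\left(-20 + B{\left(z \right)}\right) 123 = \left(-20 - 6\right) 123 = \left(-26\right) 123 = -3198$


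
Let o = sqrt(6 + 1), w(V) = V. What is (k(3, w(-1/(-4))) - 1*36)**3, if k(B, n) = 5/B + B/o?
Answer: -7674118/189 + 74290*sqrt(7)/49 ≈ -36593.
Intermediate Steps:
o = sqrt(7) ≈ 2.6458
k(B, n) = 5/B + B*sqrt(7)/7 (k(B, n) = 5/B + B/(sqrt(7)) = 5/B + B*(sqrt(7)/7) = 5/B + B*sqrt(7)/7)
(k(3, w(-1/(-4))) - 1*36)**3 = ((5/3 + (1/7)*3*sqrt(7)) - 1*36)**3 = ((5*(1/3) + 3*sqrt(7)/7) - 36)**3 = ((5/3 + 3*sqrt(7)/7) - 36)**3 = (-103/3 + 3*sqrt(7)/7)**3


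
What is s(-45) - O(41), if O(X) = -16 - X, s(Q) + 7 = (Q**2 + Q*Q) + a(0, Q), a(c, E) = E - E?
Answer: 4100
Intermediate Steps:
a(c, E) = 0
s(Q) = -7 + 2*Q**2 (s(Q) = -7 + ((Q**2 + Q*Q) + 0) = -7 + ((Q**2 + Q**2) + 0) = -7 + (2*Q**2 + 0) = -7 + 2*Q**2)
s(-45) - O(41) = (-7 + 2*(-45)**2) - (-16 - 1*41) = (-7 + 2*2025) - (-16 - 41) = (-7 + 4050) - 1*(-57) = 4043 + 57 = 4100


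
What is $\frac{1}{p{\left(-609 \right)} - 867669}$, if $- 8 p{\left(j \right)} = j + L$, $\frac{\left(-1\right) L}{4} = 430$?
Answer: $- \frac{8}{6939023} \approx -1.1529 \cdot 10^{-6}$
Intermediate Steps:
$L = -1720$ ($L = \left(-4\right) 430 = -1720$)
$p{\left(j \right)} = 215 - \frac{j}{8}$ ($p{\left(j \right)} = - \frac{j - 1720}{8} = - \frac{-1720 + j}{8} = 215 - \frac{j}{8}$)
$\frac{1}{p{\left(-609 \right)} - 867669} = \frac{1}{\left(215 - - \frac{609}{8}\right) - 867669} = \frac{1}{\left(215 + \frac{609}{8}\right) - 867669} = \frac{1}{\frac{2329}{8} - 867669} = \frac{1}{- \frac{6939023}{8}} = - \frac{8}{6939023}$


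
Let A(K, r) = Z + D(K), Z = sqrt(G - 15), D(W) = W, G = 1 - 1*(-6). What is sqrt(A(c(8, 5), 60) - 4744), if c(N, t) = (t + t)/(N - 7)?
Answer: sqrt(-4734 + 2*I*sqrt(2)) ≈ 0.0206 + 68.804*I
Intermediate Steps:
G = 7 (G = 1 + 6 = 7)
c(N, t) = 2*t/(-7 + N) (c(N, t) = (2*t)/(-7 + N) = 2*t/(-7 + N))
Z = 2*I*sqrt(2) (Z = sqrt(7 - 15) = sqrt(-8) = 2*I*sqrt(2) ≈ 2.8284*I)
A(K, r) = K + 2*I*sqrt(2) (A(K, r) = 2*I*sqrt(2) + K = K + 2*I*sqrt(2))
sqrt(A(c(8, 5), 60) - 4744) = sqrt((2*5/(-7 + 8) + 2*I*sqrt(2)) - 4744) = sqrt((2*5/1 + 2*I*sqrt(2)) - 4744) = sqrt((2*5*1 + 2*I*sqrt(2)) - 4744) = sqrt((10 + 2*I*sqrt(2)) - 4744) = sqrt(-4734 + 2*I*sqrt(2))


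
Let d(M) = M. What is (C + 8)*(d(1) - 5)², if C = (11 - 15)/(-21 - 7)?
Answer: 912/7 ≈ 130.29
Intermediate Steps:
C = ⅐ (C = -4/(-28) = -4*(-1/28) = ⅐ ≈ 0.14286)
(C + 8)*(d(1) - 5)² = (⅐ + 8)*(1 - 5)² = (57/7)*(-4)² = (57/7)*16 = 912/7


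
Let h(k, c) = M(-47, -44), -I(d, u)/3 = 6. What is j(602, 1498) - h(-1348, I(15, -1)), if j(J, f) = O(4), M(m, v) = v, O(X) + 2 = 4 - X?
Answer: 42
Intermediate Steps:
O(X) = 2 - X (O(X) = -2 + (4 - X) = 2 - X)
I(d, u) = -18 (I(d, u) = -3*6 = -18)
h(k, c) = -44
j(J, f) = -2 (j(J, f) = 2 - 1*4 = 2 - 4 = -2)
j(602, 1498) - h(-1348, I(15, -1)) = -2 - 1*(-44) = -2 + 44 = 42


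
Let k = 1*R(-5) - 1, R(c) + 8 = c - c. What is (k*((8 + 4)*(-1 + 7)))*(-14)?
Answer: 9072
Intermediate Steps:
R(c) = -8 (R(c) = -8 + (c - c) = -8 + 0 = -8)
k = -9 (k = 1*(-8) - 1 = -8 - 1 = -9)
(k*((8 + 4)*(-1 + 7)))*(-14) = -9*(8 + 4)*(-1 + 7)*(-14) = -108*6*(-14) = -9*72*(-14) = -648*(-14) = 9072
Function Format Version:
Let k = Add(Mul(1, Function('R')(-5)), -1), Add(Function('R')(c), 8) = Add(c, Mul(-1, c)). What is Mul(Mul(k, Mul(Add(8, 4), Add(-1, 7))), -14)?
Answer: 9072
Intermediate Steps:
Function('R')(c) = -8 (Function('R')(c) = Add(-8, Add(c, Mul(-1, c))) = Add(-8, 0) = -8)
k = -9 (k = Add(Mul(1, -8), -1) = Add(-8, -1) = -9)
Mul(Mul(k, Mul(Add(8, 4), Add(-1, 7))), -14) = Mul(Mul(-9, Mul(Add(8, 4), Add(-1, 7))), -14) = Mul(Mul(-9, Mul(12, 6)), -14) = Mul(Mul(-9, 72), -14) = Mul(-648, -14) = 9072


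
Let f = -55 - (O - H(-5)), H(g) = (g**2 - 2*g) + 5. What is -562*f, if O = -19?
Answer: -2248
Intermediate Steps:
H(g) = 5 + g**2 - 2*g
f = 4 (f = -55 - (-19 - (5 + (-5)**2 - 2*(-5))) = -55 - (-19 - (5 + 25 + 10)) = -55 - (-19 - 1*40) = -55 - (-19 - 40) = -55 - 1*(-59) = -55 + 59 = 4)
-562*f = -562*4 = -2248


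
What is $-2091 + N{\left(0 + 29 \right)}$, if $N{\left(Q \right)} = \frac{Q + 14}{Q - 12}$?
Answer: $- \frac{35504}{17} \approx -2088.5$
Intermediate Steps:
$N{\left(Q \right)} = \frac{14 + Q}{-12 + Q}$
$-2091 + N{\left(0 + 29 \right)} = -2091 + \frac{14 + \left(0 + 29\right)}{-12 + \left(0 + 29\right)} = -2091 + \frac{14 + 29}{-12 + 29} = -2091 + \frac{1}{17} \cdot 43 = -2091 + \frac{43}{17} = - \frac{35504}{17}$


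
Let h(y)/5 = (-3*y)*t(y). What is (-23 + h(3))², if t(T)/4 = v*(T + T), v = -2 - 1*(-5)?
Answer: 10647169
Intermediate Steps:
v = 3 (v = -2 + 5 = 3)
t(T) = 24*T (t(T) = 4*(3*(T + T)) = 4*(3*(2*T)) = 4*(6*T) = 24*T)
h(y) = -360*y² (h(y) = 5*((-3*y)*(24*y)) = 5*(-72*y²) = -360*y²)
(-23 + h(3))² = (-23 - 360*3²)² = (-23 - 360*9)² = (-23 - 3240)² = (-3263)² = 10647169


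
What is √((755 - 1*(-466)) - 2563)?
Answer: I*√1342 ≈ 36.633*I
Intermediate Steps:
√((755 - 1*(-466)) - 2563) = √((755 + 466) - 2563) = √(1221 - 2563) = √(-1342) = I*√1342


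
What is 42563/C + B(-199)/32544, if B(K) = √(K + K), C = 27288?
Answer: 42563/27288 + I*√398/32544 ≈ 1.5598 + 0.00061301*I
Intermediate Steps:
B(K) = √2*√K (B(K) = √(2*K) = √2*√K)
42563/C + B(-199)/32544 = 42563/27288 + (√2*√(-199))/32544 = 42563*(1/27288) + (√2*(I*√199))*(1/32544) = 42563/27288 + (I*√398)*(1/32544) = 42563/27288 + I*√398/32544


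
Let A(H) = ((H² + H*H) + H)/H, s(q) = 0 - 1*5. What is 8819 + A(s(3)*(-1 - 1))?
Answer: 8840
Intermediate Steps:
s(q) = -5 (s(q) = 0 - 5 = -5)
A(H) = (H + 2*H²)/H (A(H) = ((H² + H²) + H)/H = (2*H² + H)/H = (H + 2*H²)/H)
8819 + A(s(3)*(-1 - 1)) = 8819 + (1 + 2*(-5*(-1 - 1))) = 8819 + (1 + 2*(-5*(-2))) = 8819 + (1 + 2*10) = 8819 + (1 + 20) = 8819 + 21 = 8840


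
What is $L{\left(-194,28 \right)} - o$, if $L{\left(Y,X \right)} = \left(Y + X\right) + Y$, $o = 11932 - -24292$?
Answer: $-36584$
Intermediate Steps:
$o = 36224$ ($o = 11932 + 24292 = 36224$)
$L{\left(Y,X \right)} = X + 2 Y$ ($L{\left(Y,X \right)} = \left(X + Y\right) + Y = X + 2 Y$)
$L{\left(-194,28 \right)} - o = \left(28 + 2 \left(-194\right)\right) - 36224 = \left(28 - 388\right) - 36224 = -360 - 36224 = -36584$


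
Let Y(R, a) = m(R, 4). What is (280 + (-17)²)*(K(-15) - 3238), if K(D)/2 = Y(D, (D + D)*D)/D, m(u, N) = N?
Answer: -27640882/15 ≈ -1.8427e+6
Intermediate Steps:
Y(R, a) = 4
K(D) = 8/D (K(D) = 2*(4/D) = 8/D)
(280 + (-17)²)*(K(-15) - 3238) = (280 + (-17)²)*(8/(-15) - 3238) = (280 + 289)*(8*(-1/15) - 3238) = 569*(-8/15 - 3238) = 569*(-48578/15) = -27640882/15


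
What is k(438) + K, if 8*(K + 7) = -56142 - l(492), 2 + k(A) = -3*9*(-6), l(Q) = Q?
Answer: -27705/4 ≈ -6926.3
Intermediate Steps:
k(A) = 160 (k(A) = -2 - 3*9*(-6) = -2 - 27*(-6) = -2 + 162 = 160)
K = -28345/4 (K = -7 + (-56142 - 1*492)/8 = -7 + (-56142 - 492)/8 = -7 + (⅛)*(-56634) = -7 - 28317/4 = -28345/4 ≈ -7086.3)
k(438) + K = 160 - 28345/4 = -27705/4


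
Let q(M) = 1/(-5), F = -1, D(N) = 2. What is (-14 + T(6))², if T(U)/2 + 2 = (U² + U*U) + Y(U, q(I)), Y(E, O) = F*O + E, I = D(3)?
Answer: 478864/25 ≈ 19155.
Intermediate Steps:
I = 2
q(M) = -⅕
Y(E, O) = E - O (Y(E, O) = -O + E = E - O)
T(U) = -18/5 + 2*U + 4*U² (T(U) = -4 + 2*((U² + U*U) + (U - 1*(-⅕))) = -4 + 2*((U² + U²) + (U + ⅕)) = -4 + 2*(2*U² + (⅕ + U)) = -4 + 2*(⅕ + U + 2*U²) = -4 + (⅖ + 2*U + 4*U²) = -18/5 + 2*U + 4*U²)
(-14 + T(6))² = (-14 + (-18/5 + 2*6 + 4*6²))² = (-14 + (-18/5 + 12 + 4*36))² = (-14 + (-18/5 + 12 + 144))² = (-14 + 762/5)² = (692/5)² = 478864/25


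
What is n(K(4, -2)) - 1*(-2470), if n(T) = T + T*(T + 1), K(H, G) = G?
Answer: 2470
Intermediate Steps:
n(T) = T + T*(1 + T)
n(K(4, -2)) - 1*(-2470) = -2*(2 - 2) - 1*(-2470) = -2*0 + 2470 = 0 + 2470 = 2470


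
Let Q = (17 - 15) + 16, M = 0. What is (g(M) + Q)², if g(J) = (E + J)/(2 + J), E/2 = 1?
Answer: 361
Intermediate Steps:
E = 2 (E = 2*1 = 2)
Q = 18 (Q = 2 + 16 = 18)
g(J) = 1 (g(J) = (2 + J)/(2 + J) = 1)
(g(M) + Q)² = (1 + 18)² = 19² = 361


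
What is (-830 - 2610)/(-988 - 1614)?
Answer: 1720/1301 ≈ 1.3221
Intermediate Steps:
(-830 - 2610)/(-988 - 1614) = -3440/(-2602) = -3440*(-1/2602) = 1720/1301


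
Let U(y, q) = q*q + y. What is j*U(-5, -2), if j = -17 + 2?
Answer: 15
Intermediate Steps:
U(y, q) = y + q² (U(y, q) = q² + y = y + q²)
j = -15
j*U(-5, -2) = -15*(-5 + (-2)²) = -15*(-5 + 4) = -15*(-1) = 15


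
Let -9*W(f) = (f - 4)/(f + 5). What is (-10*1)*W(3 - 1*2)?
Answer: -5/9 ≈ -0.55556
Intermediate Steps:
W(f) = -(-4 + f)/(9*(5 + f)) (W(f) = -(f - 4)/(9*(f + 5)) = -(-4 + f)/(9*(5 + f)))
(-10*1)*W(3 - 1*2) = (-10*1)*((4 - (3 - 1*2))/(9*(5 + (3 - 1*2)))) = -10*(4 - (3 - 2))/(9*(5 + (3 - 2))) = -10*(4 - 1*1)/(9*(5 + 1)) = -10*(4 - 1)/(9*6) = -10*3/(9*6) = -10*1/18 = -5/9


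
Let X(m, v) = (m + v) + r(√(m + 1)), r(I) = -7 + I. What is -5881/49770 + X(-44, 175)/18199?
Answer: -100856839/905764230 + I*√43/18199 ≈ -0.11135 + 0.00036032*I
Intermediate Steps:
X(m, v) = -7 + m + v + √(1 + m) (X(m, v) = (m + v) + (-7 + √(m + 1)) = (m + v) + (-7 + √(1 + m)) = -7 + m + v + √(1 + m))
-5881/49770 + X(-44, 175)/18199 = -5881/49770 + (-7 - 44 + 175 + √(1 - 44))/18199 = -5881*1/49770 + (-7 - 44 + 175 + √(-43))*(1/18199) = -5881/49770 + (-7 - 44 + 175 + I*√43)*(1/18199) = -5881/49770 + (124 + I*√43)*(1/18199) = -5881/49770 + (124/18199 + I*√43/18199) = -100856839/905764230 + I*√43/18199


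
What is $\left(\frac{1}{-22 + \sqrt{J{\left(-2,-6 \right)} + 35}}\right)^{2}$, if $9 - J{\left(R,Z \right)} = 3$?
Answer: $\frac{1}{\left(22 - \sqrt{41}\right)^{2}} \approx 0.0041108$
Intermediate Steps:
$J{\left(R,Z \right)} = 6$ ($J{\left(R,Z \right)} = 9 - 3 = 6$)
$\left(\frac{1}{-22 + \sqrt{J{\left(-2,-6 \right)} + 35}}\right)^{2} = \left(\frac{1}{-22 + \sqrt{6 + 35}}\right)^{2} = \left(\frac{1}{-22 + \sqrt{41}}\right)^{2} = \frac{1}{\left(-22 + \sqrt{41}\right)^{2}}$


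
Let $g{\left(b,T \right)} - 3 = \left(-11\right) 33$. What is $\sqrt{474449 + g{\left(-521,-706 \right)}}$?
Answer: $\sqrt{474089} \approx 688.54$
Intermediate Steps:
$g{\left(b,T \right)} = -360$ ($g{\left(b,T \right)} = 3 - 363 = -360$)
$\sqrt{474449 + g{\left(-521,-706 \right)}} = \sqrt{474449 - 360} = \sqrt{474089}$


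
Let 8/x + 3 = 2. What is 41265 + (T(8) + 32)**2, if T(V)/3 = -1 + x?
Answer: 41290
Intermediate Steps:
x = -8 (x = 8/(-3 + 2) = 8/(-1) = 8*(-1) = -8)
T(V) = -27 (T(V) = 3*(-1 - 8) = 3*(-9) = -27)
41265 + (T(8) + 32)**2 = 41265 + (-27 + 32)**2 = 41265 + 5**2 = 41265 + 25 = 41290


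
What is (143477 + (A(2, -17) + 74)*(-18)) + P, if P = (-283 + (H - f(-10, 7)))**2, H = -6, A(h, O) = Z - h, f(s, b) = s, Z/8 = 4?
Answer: 219446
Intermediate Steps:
Z = 32 (Z = 8*4 = 32)
A(h, O) = 32 - h
P = 77841 (P = (-283 + (-6 - 1*(-10)))**2 = (-283 + (-6 + 10))**2 = (-283 + 4)**2 = (-279)**2 = 77841)
(143477 + (A(2, -17) + 74)*(-18)) + P = (143477 + ((32 - 1*2) + 74)*(-18)) + 77841 = (143477 + ((32 - 2) + 74)*(-18)) + 77841 = (143477 + (30 + 74)*(-18)) + 77841 = (143477 + 104*(-18)) + 77841 = (143477 - 1872) + 77841 = 141605 + 77841 = 219446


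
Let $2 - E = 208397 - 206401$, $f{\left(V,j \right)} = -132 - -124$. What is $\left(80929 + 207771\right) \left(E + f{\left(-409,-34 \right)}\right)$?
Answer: $-577977400$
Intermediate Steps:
$f{\left(V,j \right)} = -8$ ($f{\left(V,j \right)} = -132 + 124 = -8$)
$E = -1994$ ($E = 2 - \left(208397 - 206401\right) = 2 - 1996 = -1994$)
$\left(80929 + 207771\right) \left(E + f{\left(-409,-34 \right)}\right) = \left(80929 + 207771\right) \left(-1994 - 8\right) = 288700 \left(-2002\right) = -577977400$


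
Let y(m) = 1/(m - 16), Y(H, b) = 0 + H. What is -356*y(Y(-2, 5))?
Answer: 178/9 ≈ 19.778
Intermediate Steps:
Y(H, b) = H
y(m) = 1/(-16 + m)
-356*y(Y(-2, 5)) = -356/(-16 - 2) = -356/(-18) = -356*(-1/18) = 178/9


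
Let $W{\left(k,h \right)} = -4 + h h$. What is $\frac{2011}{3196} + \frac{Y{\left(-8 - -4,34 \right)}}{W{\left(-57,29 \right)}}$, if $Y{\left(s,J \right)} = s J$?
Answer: $\frac{1248551}{2675052} \approx 0.46674$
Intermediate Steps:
$Y{\left(s,J \right)} = J s$
$W{\left(k,h \right)} = -4 + h^{2}$
$\frac{2011}{3196} + \frac{Y{\left(-8 - -4,34 \right)}}{W{\left(-57,29 \right)}} = \frac{2011}{3196} + \frac{34 \left(-8 - -4\right)}{-4 + 29^{2}} = 2011 \cdot \frac{1}{3196} + \frac{34 \left(-8 + 4\right)}{-4 + 841} = \frac{2011}{3196} + \frac{34 \left(-4\right)}{837} = \frac{2011}{3196} - \frac{136}{837} = \frac{1248551}{2675052}$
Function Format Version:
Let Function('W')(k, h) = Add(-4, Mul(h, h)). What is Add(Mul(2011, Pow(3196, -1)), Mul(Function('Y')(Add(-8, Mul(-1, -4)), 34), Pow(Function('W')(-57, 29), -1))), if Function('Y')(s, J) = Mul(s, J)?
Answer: Rational(1248551, 2675052) ≈ 0.46674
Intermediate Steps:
Function('Y')(s, J) = Mul(J, s)
Function('W')(k, h) = Add(-4, Pow(h, 2))
Add(Mul(2011, Pow(3196, -1)), Mul(Function('Y')(Add(-8, Mul(-1, -4)), 34), Pow(Function('W')(-57, 29), -1))) = Add(Mul(2011, Pow(3196, -1)), Mul(Mul(34, Add(-8, Mul(-1, -4))), Pow(Add(-4, Pow(29, 2)), -1))) = Add(Mul(2011, Rational(1, 3196)), Mul(Mul(34, Add(-8, 4)), Pow(Add(-4, 841), -1))) = Add(Rational(2011, 3196), Mul(Mul(34, -4), Pow(837, -1))) = Add(Rational(2011, 3196), Mul(-136, Rational(1, 837))) = Add(Rational(2011, 3196), Rational(-136, 837)) = Rational(1248551, 2675052)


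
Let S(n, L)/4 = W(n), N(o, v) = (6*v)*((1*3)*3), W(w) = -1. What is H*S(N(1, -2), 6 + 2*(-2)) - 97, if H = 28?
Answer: -209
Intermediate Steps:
N(o, v) = 54*v (N(o, v) = (6*v)*(3*3) = (6*v)*9 = 54*v)
S(n, L) = -4 (S(n, L) = 4*(-1) = -4)
H*S(N(1, -2), 6 + 2*(-2)) - 97 = 28*(-4) - 97 = -112 - 97 = -209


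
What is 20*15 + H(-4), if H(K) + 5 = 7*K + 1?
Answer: 268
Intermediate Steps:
H(K) = -4 + 7*K (H(K) = -5 + (7*K + 1) = -5 + (1 + 7*K) = -4 + 7*K)
20*15 + H(-4) = 20*15 + (-4 + 7*(-4)) = 300 + (-4 - 28) = 300 - 32 = 268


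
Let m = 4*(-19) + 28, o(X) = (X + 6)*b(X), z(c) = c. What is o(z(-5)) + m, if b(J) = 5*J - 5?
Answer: -78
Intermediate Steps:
b(J) = -5 + 5*J
o(X) = (-5 + 5*X)*(6 + X) (o(X) = (X + 6)*(-5 + 5*X) = (6 + X)*(-5 + 5*X) = (-5 + 5*X)*(6 + X))
m = -48 (m = -76 + 28 = -48)
o(z(-5)) + m = 5*(-1 - 5)*(6 - 5) - 48 = 5*(-6)*1 - 48 = -30 - 48 = -78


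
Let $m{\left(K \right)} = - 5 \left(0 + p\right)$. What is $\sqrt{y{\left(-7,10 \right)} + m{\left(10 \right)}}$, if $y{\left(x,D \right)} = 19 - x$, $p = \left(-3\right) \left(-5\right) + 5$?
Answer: $i \sqrt{74} \approx 8.6023 i$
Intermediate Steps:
$p = 20$ ($p = 15 + 5 = 20$)
$m{\left(K \right)} = -100$ ($m{\left(K \right)} = - 5 \left(0 + 20\right) = \left(-5\right) 20 = -100$)
$\sqrt{y{\left(-7,10 \right)} + m{\left(10 \right)}} = \sqrt{\left(19 - -7\right) - 100} = \sqrt{\left(19 + 7\right) - 100} = \sqrt{26 - 100} = \sqrt{-74} = i \sqrt{74}$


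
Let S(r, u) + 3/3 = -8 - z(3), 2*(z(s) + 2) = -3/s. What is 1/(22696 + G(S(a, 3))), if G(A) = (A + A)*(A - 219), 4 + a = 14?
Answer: 2/51255 ≈ 3.9021e-5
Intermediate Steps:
a = 10 (a = -4 + 14 = 10)
z(s) = -2 - 3/(2*s) (z(s) = -2 + (-3/s)/2 = -2 - 3/(2*s))
S(r, u) = -13/2 (S(r, u) = -1 + (-8 - (-2 - 3/2/3)) = -1 + (-8 - (-2 - 3/2*⅓)) = -1 + (-8 - (-2 - ½)) = -1 + (-8 - 1*(-5/2)) = -1 + (-8 + 5/2) = -1 - 11/2 = -13/2)
G(A) = 2*A*(-219 + A) (G(A) = (2*A)*(-219 + A) = 2*A*(-219 + A))
1/(22696 + G(S(a, 3))) = 1/(22696 + 2*(-13/2)*(-219 - 13/2)) = 1/(22696 + 2*(-13/2)*(-451/2)) = 1/(22696 + 5863/2) = 1/(51255/2) = 2/51255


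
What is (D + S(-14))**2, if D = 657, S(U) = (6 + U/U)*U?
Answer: 312481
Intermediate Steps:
S(U) = 7*U (S(U) = (6 + 1)*U = 7*U)
(D + S(-14))**2 = (657 + 7*(-14))**2 = (657 - 98)**2 = 559**2 = 312481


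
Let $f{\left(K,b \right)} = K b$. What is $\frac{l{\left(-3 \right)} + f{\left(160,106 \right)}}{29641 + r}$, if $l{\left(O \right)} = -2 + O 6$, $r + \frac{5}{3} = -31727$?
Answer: $- \frac{50820}{6263} \approx -8.1143$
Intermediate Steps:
$r = - \frac{95186}{3}$ ($r = - \frac{5}{3} - 31727 = - \frac{95186}{3} \approx -31729.0$)
$l{\left(O \right)} = -2 + 6 O$
$\frac{l{\left(-3 \right)} + f{\left(160,106 \right)}}{29641 + r} = \frac{\left(-2 + 6 \left(-3\right)\right) + 160 \cdot 106}{29641 - \frac{95186}{3}} = \frac{\left(-2 - 18\right) + 16960}{- \frac{6263}{3}} = \left(-20 + 16960\right) \left(- \frac{3}{6263}\right) = 16940 \left(- \frac{3}{6263}\right) = - \frac{50820}{6263}$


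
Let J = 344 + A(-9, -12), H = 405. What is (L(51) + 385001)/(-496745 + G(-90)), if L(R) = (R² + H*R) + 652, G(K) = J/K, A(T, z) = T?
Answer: -7360362/8941477 ≈ -0.82317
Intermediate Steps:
J = 335 (J = 344 - 9 = 335)
G(K) = 335/K
L(R) = 652 + R² + 405*R (L(R) = (R² + 405*R) + 652 = 652 + R² + 405*R)
(L(51) + 385001)/(-496745 + G(-90)) = ((652 + 51² + 405*51) + 385001)/(-496745 + 335/(-90)) = ((652 + 2601 + 20655) + 385001)/(-496745 + 335*(-1/90)) = (23908 + 385001)/(-496745 - 67/18) = 408909/(-8941477/18) = 408909*(-18/8941477) = -7360362/8941477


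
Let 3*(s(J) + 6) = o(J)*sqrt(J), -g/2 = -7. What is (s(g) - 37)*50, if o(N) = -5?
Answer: -2150 - 250*sqrt(14)/3 ≈ -2461.8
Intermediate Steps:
g = 14 (g = -2*(-7) = 14)
s(J) = -6 - 5*sqrt(J)/3 (s(J) = -6 + (-5*sqrt(J))/3 = -6 - 5*sqrt(J)/3)
(s(g) - 37)*50 = ((-6 - 5*sqrt(14)/3) - 37)*50 = (-43 - 5*sqrt(14)/3)*50 = -2150 - 250*sqrt(14)/3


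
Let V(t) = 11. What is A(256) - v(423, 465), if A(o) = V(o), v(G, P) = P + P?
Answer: -919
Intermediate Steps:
v(G, P) = 2*P
A(o) = 11
A(256) - v(423, 465) = 11 - 2*465 = 11 - 1*930 = 11 - 930 = -919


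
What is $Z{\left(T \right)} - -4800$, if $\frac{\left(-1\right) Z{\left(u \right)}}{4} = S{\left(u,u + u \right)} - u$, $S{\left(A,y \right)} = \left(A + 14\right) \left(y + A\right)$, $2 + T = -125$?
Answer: $-167920$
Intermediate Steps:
$T = -127$ ($T = -2 - 125 = -127$)
$S{\left(A,y \right)} = \left(14 + A\right) \left(A + y\right)$
$Z{\left(u \right)} = - 164 u - 12 u^{2}$ ($Z{\left(u \right)} = - 4 \left(\left(u^{2} + 14 u + 14 \left(u + u\right) + u \left(u + u\right)\right) - u\right) = - 4 \left(\left(u^{2} + 14 u + 14 \cdot 2 u + u 2 u\right) - u\right) = - 4 \left(\left(u^{2} + 14 u + 28 u + 2 u^{2}\right) - u\right) = - 4 \left(\left(3 u^{2} + 42 u\right) - u\right) = - 4 \left(3 u^{2} + 41 u\right) = - 164 u - 12 u^{2}$)
$Z{\left(T \right)} - -4800 = 4 \left(-127\right) \left(-41 - -381\right) - -4800 = 4 \left(-127\right) \left(-41 + 381\right) + 4800 = 4 \left(-127\right) 340 + 4800 = -172720 + 4800 = -167920$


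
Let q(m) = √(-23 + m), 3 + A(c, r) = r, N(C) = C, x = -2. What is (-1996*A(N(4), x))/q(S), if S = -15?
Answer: -4990*I*√38/19 ≈ -1619.0*I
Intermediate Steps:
A(c, r) = -3 + r
(-1996*A(N(4), x))/q(S) = (-1996*(-3 - 2))/(√(-23 - 15)) = (-1996*(-5))/(√(-38)) = 9980/((I*√38)) = 9980*(-I*√38/38) = -4990*I*√38/19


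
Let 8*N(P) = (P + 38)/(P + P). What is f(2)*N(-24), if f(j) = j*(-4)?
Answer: 7/24 ≈ 0.29167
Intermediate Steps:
f(j) = -4*j
N(P) = (38 + P)/(16*P) (N(P) = ((P + 38)/(P + P))/8 = ((38 + P)/((2*P)))/8 = ((38 + P)*(1/(2*P)))/8 = ((38 + P)/(2*P))/8 = (38 + P)/(16*P))
f(2)*N(-24) = (-4*2)*((1/16)*(38 - 24)/(-24)) = -(-1)*14/(2*24) = -8*(-7/192) = 7/24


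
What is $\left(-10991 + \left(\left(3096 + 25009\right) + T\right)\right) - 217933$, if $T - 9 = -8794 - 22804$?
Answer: $-232408$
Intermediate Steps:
$T = -31589$ ($T = 9 - 31598 = -31589$)
$\left(-10991 + \left(\left(3096 + 25009\right) + T\right)\right) - 217933 = \left(-10991 + \left(\left(3096 + 25009\right) - 31589\right)\right) - 217933 = \left(-10991 + \left(28105 - 31589\right)\right) - 217933 = \left(-10991 - 3484\right) - 217933 = -14475 - 217933 = -232408$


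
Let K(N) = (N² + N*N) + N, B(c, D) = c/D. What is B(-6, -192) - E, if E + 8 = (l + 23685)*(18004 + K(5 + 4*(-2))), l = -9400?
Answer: -8236845023/32 ≈ -2.5740e+8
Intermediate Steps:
K(N) = N + 2*N² (K(N) = (N² + N²) + N = 2*N² + N = N + 2*N²)
E = 257401407 (E = -8 + (-9400 + 23685)*(18004 + (5 + 4*(-2))*(1 + 2*(5 + 4*(-2)))) = -8 + 14285*(18004 + (5 - 8)*(1 + 2*(5 - 8))) = -8 + 14285*(18004 - 3*(1 + 2*(-3))) = -8 + 14285*(18004 - 3*(1 - 6)) = -8 + 14285*(18004 - 3*(-5)) = -8 + 14285*(18004 + 15) = -8 + 14285*18019 = -8 + 257401415 = 257401407)
B(-6, -192) - E = -6/(-192) - 1*257401407 = -6*(-1/192) - 257401407 = 1/32 - 257401407 = -8236845023/32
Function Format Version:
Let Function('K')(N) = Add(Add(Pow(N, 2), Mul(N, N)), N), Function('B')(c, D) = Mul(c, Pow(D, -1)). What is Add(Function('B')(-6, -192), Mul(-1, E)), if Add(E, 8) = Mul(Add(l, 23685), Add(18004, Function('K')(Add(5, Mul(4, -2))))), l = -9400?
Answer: Rational(-8236845023, 32) ≈ -2.5740e+8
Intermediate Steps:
Function('K')(N) = Add(N, Mul(2, Pow(N, 2))) (Function('K')(N) = Add(Add(Pow(N, 2), Pow(N, 2)), N) = Add(Mul(2, Pow(N, 2)), N) = Add(N, Mul(2, Pow(N, 2))))
E = 257401407 (E = Add(-8, Mul(Add(-9400, 23685), Add(18004, Mul(Add(5, Mul(4, -2)), Add(1, Mul(2, Add(5, Mul(4, -2)))))))) = Add(-8, Mul(14285, Add(18004, Mul(Add(5, -8), Add(1, Mul(2, Add(5, -8))))))) = Add(-8, Mul(14285, Add(18004, Mul(-3, Add(1, Mul(2, -3)))))) = Add(-8, Mul(14285, Add(18004, Mul(-3, Add(1, -6))))) = Add(-8, Mul(14285, Add(18004, Mul(-3, -5)))) = Add(-8, Mul(14285, Add(18004, 15))) = Add(-8, Mul(14285, 18019)) = Add(-8, 257401415) = 257401407)
Add(Function('B')(-6, -192), Mul(-1, E)) = Add(Mul(-6, Pow(-192, -1)), Mul(-1, 257401407)) = Add(Mul(-6, Rational(-1, 192)), -257401407) = Add(Rational(1, 32), -257401407) = Rational(-8236845023, 32)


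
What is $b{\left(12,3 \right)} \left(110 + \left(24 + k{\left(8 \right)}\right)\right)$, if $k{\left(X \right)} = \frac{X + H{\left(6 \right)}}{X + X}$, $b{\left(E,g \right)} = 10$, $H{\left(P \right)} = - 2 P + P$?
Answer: $\frac{5365}{4} \approx 1341.3$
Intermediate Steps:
$H{\left(P \right)} = - P$
$k{\left(X \right)} = \frac{-6 + X}{2 X}$ ($k{\left(X \right)} = \frac{X - 6}{X + X} = \frac{X - 6}{2 X} = \left(-6 + X\right) \frac{1}{2 X} = \frac{-6 + X}{2 X}$)
$b{\left(12,3 \right)} \left(110 + \left(24 + k{\left(8 \right)}\right)\right) = 10 \left(110 + \left(24 + \frac{-6 + 8}{2 \cdot 8}\right)\right) = 10 \left(110 + \left(24 + \frac{1}{2} \cdot \frac{1}{8} \cdot 2\right)\right) = 10 \left(110 + \left(24 + \frac{1}{8}\right)\right) = 10 \left(110 + \frac{193}{8}\right) = 10 \cdot \frac{1073}{8} = \frac{5365}{4}$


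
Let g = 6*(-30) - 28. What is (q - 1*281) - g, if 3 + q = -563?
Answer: -639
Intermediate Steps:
q = -566 (q = -3 - 563 = -566)
g = -208 (g = -180 - 28 = -208)
(q - 1*281) - g = (-566 - 1*281) - 1*(-208) = (-566 - 281) + 208 = -847 + 208 = -639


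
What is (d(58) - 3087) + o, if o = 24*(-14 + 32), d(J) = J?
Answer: -2597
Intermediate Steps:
o = 432 (o = 24*18 = 432)
(d(58) - 3087) + o = (58 - 3087) + 432 = -3029 + 432 = -2597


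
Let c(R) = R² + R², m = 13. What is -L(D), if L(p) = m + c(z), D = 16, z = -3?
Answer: -31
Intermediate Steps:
c(R) = 2*R²
L(p) = 31 (L(p) = 13 + 2*(-3)² = 13 + 2*9 = 13 + 18 = 31)
-L(D) = -1*31 = -31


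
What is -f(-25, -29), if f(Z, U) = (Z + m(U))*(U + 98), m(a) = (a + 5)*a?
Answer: -46299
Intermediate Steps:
m(a) = a*(5 + a) (m(a) = (5 + a)*a = a*(5 + a))
f(Z, U) = (98 + U)*(Z + U*(5 + U)) (f(Z, U) = (Z + U*(5 + U))*(U + 98) = (Z + U*(5 + U))*(98 + U) = (98 + U)*(Z + U*(5 + U)))
-f(-25, -29) = -((-29)³ + 98*(-25) + 103*(-29)² + 490*(-29) - 29*(-25)) = -(-24389 - 2450 + 103*841 - 14210 + 725) = -(-24389 - 2450 + 86623 - 14210 + 725) = -1*46299 = -46299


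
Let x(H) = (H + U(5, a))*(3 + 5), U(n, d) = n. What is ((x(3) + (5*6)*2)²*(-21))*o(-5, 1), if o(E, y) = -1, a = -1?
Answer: 322896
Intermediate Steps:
x(H) = 40 + 8*H (x(H) = (H + 5)*(3 + 5) = (5 + H)*8 = 40 + 8*H)
((x(3) + (5*6)*2)²*(-21))*o(-5, 1) = (((40 + 8*3) + (5*6)*2)²*(-21))*(-1) = (((40 + 24) + 30*2)²*(-21))*(-1) = ((64 + 60)²*(-21))*(-1) = (124²*(-21))*(-1) = (15376*(-21))*(-1) = -322896*(-1) = 322896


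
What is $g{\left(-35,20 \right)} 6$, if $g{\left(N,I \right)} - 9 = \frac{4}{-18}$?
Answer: $\frac{158}{3} \approx 52.667$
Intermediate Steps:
$g{\left(N,I \right)} = \frac{79}{9}$ ($g{\left(N,I \right)} = 9 + \frac{4}{-18} = 9 + 4 \left(- \frac{1}{18}\right) = 9 - \frac{2}{9} = \frac{79}{9}$)
$g{\left(-35,20 \right)} 6 = \frac{79}{9} \cdot 6 = \frac{158}{3}$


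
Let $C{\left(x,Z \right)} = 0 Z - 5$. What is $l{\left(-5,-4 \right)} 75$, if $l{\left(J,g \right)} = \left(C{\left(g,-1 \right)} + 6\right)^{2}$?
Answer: $75$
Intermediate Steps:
$C{\left(x,Z \right)} = -5$ ($C{\left(x,Z \right)} = 0 - 5 = -5$)
$l{\left(J,g \right)} = 1$ ($l{\left(J,g \right)} = \left(-5 + 6\right)^{2} = 1^{2} = 1$)
$l{\left(-5,-4 \right)} 75 = 1 \cdot 75 = 75$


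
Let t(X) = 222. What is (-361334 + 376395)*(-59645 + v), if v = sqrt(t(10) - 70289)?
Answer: -898313345 + 15061*I*sqrt(70067) ≈ -8.9831e+8 + 3.9867e+6*I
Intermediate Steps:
v = I*sqrt(70067) (v = sqrt(222 - 70289) = sqrt(-70067) = I*sqrt(70067) ≈ 264.7*I)
(-361334 + 376395)*(-59645 + v) = (-361334 + 376395)*(-59645 + I*sqrt(70067)) = 15061*(-59645 + I*sqrt(70067)) = -898313345 + 15061*I*sqrt(70067)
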